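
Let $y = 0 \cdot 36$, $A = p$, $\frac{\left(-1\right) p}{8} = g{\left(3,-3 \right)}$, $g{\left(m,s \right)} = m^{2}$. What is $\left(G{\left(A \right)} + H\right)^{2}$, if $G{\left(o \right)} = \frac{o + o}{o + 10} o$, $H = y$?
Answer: $\frac{26873856}{961} \approx 27964.0$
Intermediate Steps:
$p = -72$ ($p = - 8 \cdot 3^{2} = \left(-8\right) 9 = -72$)
$A = -72$
$y = 0$
$H = 0$
$G{\left(o \right)} = \frac{2 o^{2}}{10 + o}$ ($G{\left(o \right)} = \frac{2 o}{10 + o} o = \frac{2 o^{2}}{10 + o}$)
$\left(G{\left(A \right)} + H\right)^{2} = \left(\frac{2 \left(-72\right)^{2}}{10 - 72} + 0\right)^{2} = \left(2 \cdot 5184 \frac{1}{-62} + 0\right)^{2} = \left(2 \cdot 5184 \left(- \frac{1}{62}\right) + 0\right)^{2} = \left(- \frac{5184}{31} + 0\right)^{2} = \left(- \frac{5184}{31}\right)^{2} = \frac{26873856}{961}$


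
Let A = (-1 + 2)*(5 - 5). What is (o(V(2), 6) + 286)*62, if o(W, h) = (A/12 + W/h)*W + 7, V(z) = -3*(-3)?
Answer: 19003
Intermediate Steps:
A = 0 (A = 1*0 = 0)
V(z) = 9
o(W, h) = 7 + W²/h (o(W, h) = (0/12 + W/h)*W + 7 = (0*(1/12) + W/h)*W + 7 = (0 + W/h)*W + 7 = (W/h)*W + 7 = W²/h + 7 = 7 + W²/h)
(o(V(2), 6) + 286)*62 = ((7 + 9²/6) + 286)*62 = ((7 + 81*(⅙)) + 286)*62 = ((7 + 27/2) + 286)*62 = (41/2 + 286)*62 = (613/2)*62 = 19003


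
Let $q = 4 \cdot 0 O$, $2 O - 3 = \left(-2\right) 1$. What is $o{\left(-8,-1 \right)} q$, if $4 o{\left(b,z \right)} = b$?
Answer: $0$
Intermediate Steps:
$o{\left(b,z \right)} = \frac{b}{4}$
$O = \frac{1}{2}$ ($O = \frac{3}{2} + \frac{\left(-2\right) 1}{2} = \frac{3}{2} + \frac{1}{2} \left(-2\right) = \frac{3}{2} - 1 = \frac{1}{2} \approx 0.5$)
$q = 0$ ($q = 4 \cdot 0 \cdot \frac{1}{2} = 0 \cdot \frac{1}{2} = 0$)
$o{\left(-8,-1 \right)} q = \frac{1}{4} \left(-8\right) 0 = \left(-2\right) 0 = 0$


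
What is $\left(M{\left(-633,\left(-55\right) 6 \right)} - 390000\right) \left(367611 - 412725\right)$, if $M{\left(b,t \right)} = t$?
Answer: $17609347620$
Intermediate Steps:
$\left(M{\left(-633,\left(-55\right) 6 \right)} - 390000\right) \left(367611 - 412725\right) = \left(\left(-55\right) 6 - 390000\right) \left(367611 - 412725\right) = \left(-330 - 390000\right) \left(-45114\right) = \left(-390330\right) \left(-45114\right) = 17609347620$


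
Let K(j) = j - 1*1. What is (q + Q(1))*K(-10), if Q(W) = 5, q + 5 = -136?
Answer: 1496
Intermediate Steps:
q = -141 (q = -5 - 136 = -141)
K(j) = -1 + j (K(j) = j - 1 = -1 + j)
(q + Q(1))*K(-10) = (-141 + 5)*(-1 - 10) = -136*(-11) = 1496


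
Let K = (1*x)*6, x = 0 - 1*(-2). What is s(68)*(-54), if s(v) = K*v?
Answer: -44064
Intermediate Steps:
x = 2 (x = 0 + 2 = 2)
K = 12 (K = (1*2)*6 = 2*6 = 12)
s(v) = 12*v
s(68)*(-54) = (12*68)*(-54) = 816*(-54) = -44064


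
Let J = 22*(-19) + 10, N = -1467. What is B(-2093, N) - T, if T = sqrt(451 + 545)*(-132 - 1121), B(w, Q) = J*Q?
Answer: 598536 + 2506*sqrt(249) ≈ 6.3808e+5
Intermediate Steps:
J = -408 (J = -418 + 10 = -408)
B(w, Q) = -408*Q
T = -2506*sqrt(249) (T = sqrt(996)*(-1253) = (2*sqrt(249))*(-1253) = -2506*sqrt(249) ≈ -39544.)
B(-2093, N) - T = -408*(-1467) - (-2506)*sqrt(249) = 598536 + 2506*sqrt(249)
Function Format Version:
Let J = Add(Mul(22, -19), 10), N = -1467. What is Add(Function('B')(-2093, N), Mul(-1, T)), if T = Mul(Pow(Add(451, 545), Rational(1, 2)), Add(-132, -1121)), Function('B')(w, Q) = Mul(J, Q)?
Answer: Add(598536, Mul(2506, Pow(249, Rational(1, 2)))) ≈ 6.3808e+5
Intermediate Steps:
J = -408 (J = Add(-418, 10) = -408)
Function('B')(w, Q) = Mul(-408, Q)
T = Mul(-2506, Pow(249, Rational(1, 2))) (T = Mul(Pow(996, Rational(1, 2)), -1253) = Mul(Mul(2, Pow(249, Rational(1, 2))), -1253) = Mul(-2506, Pow(249, Rational(1, 2))) ≈ -39544.)
Add(Function('B')(-2093, N), Mul(-1, T)) = Add(Mul(-408, -1467), Mul(-1, Mul(-2506, Pow(249, Rational(1, 2))))) = Add(598536, Mul(2506, Pow(249, Rational(1, 2))))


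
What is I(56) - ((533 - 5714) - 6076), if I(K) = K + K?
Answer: 11369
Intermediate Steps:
I(K) = 2*K
I(56) - ((533 - 5714) - 6076) = 2*56 - ((533 - 5714) - 6076) = 112 - (-5181 - 6076) = 112 - 1*(-11257) = 112 + 11257 = 11369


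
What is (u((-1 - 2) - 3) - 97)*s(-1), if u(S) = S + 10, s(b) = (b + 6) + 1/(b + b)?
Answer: -837/2 ≈ -418.50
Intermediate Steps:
s(b) = 6 + b + 1/(2*b) (s(b) = (6 + b) + 1/(2*b) = 6 + b + 1/(2*b))
u(S) = 10 + S
(u((-1 - 2) - 3) - 97)*s(-1) = ((10 + ((-1 - 2) - 3)) - 97)*(6 - 1 + (½)/(-1)) = ((10 + (-3 - 3)) - 97)*(6 - 1 + (½)*(-1)) = ((10 - 6) - 97)*(6 - 1 - ½) = (4 - 97)*(9/2) = -93*9/2 = -837/2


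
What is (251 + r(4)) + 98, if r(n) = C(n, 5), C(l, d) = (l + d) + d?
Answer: 363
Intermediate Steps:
C(l, d) = l + 2*d (C(l, d) = (d + l) + d = l + 2*d)
r(n) = 10 + n (r(n) = n + 2*5 = n + 10 = 10 + n)
(251 + r(4)) + 98 = (251 + (10 + 4)) + 98 = (251 + 14) + 98 = 265 + 98 = 363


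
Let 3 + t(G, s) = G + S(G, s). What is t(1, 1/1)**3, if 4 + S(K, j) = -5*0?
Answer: -216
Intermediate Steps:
S(K, j) = -4 (S(K, j) = -4 - 5*0 = -4 + 0 = -4)
t(G, s) = -7 + G (t(G, s) = -3 + (G - 4) = -3 + (-4 + G) = -7 + G)
t(1, 1/1)**3 = (-7 + 1)**3 = (-6)**3 = -216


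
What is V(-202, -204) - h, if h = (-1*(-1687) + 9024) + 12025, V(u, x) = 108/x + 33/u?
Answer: -78077803/3434 ≈ -22737.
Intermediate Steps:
V(u, x) = 33/u + 108/x
h = 22736 (h = (1687 + 9024) + 12025 = 10711 + 12025 = 22736)
V(-202, -204) - h = (33/(-202) + 108/(-204)) - 1*22736 = (33*(-1/202) + 108*(-1/204)) - 22736 = (-33/202 - 9/17) - 22736 = -2379/3434 - 22736 = -78077803/3434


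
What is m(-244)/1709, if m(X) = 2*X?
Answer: -488/1709 ≈ -0.28555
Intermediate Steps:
m(-244)/1709 = (2*(-244))/1709 = -488*1/1709 = -488/1709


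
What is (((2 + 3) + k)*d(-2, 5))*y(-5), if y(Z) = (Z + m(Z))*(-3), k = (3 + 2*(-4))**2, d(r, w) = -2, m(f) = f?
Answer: -1800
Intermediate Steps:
k = 25 (k = (3 - 8)**2 = (-5)**2 = 25)
y(Z) = -6*Z (y(Z) = (Z + Z)*(-3) = (2*Z)*(-3) = -6*Z)
(((2 + 3) + k)*d(-2, 5))*y(-5) = (((2 + 3) + 25)*(-2))*(-6*(-5)) = ((5 + 25)*(-2))*30 = (30*(-2))*30 = -60*30 = -1800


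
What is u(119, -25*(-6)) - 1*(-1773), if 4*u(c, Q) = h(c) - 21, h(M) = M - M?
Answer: 7071/4 ≈ 1767.8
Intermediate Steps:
h(M) = 0
u(c, Q) = -21/4 (u(c, Q) = (0 - 21)/4 = (¼)*(-21) = -21/4)
u(119, -25*(-6)) - 1*(-1773) = -21/4 - 1*(-1773) = -21/4 + 1773 = 7071/4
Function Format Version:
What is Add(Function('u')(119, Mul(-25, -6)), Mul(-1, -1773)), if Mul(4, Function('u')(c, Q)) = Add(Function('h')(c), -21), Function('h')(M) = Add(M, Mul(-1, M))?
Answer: Rational(7071, 4) ≈ 1767.8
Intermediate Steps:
Function('h')(M) = 0
Function('u')(c, Q) = Rational(-21, 4) (Function('u')(c, Q) = Mul(Rational(1, 4), Add(0, -21)) = Mul(Rational(1, 4), -21) = Rational(-21, 4))
Add(Function('u')(119, Mul(-25, -6)), Mul(-1, -1773)) = Add(Rational(-21, 4), Mul(-1, -1773)) = Add(Rational(-21, 4), 1773) = Rational(7071, 4)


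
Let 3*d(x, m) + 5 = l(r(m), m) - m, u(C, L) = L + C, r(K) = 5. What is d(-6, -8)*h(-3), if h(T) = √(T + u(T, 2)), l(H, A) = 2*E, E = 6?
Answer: 10*I ≈ 10.0*I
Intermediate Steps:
l(H, A) = 12 (l(H, A) = 2*6 = 12)
u(C, L) = C + L
d(x, m) = 7/3 - m/3 (d(x, m) = -5/3 + (12 - m)/3 = -5/3 + (4 - m/3) = 7/3 - m/3)
h(T) = √(2 + 2*T) (h(T) = √(T + (T + 2)) = √(T + (2 + T)) = √(2 + 2*T))
d(-6, -8)*h(-3) = (7/3 - ⅓*(-8))*√(2 + 2*(-3)) = (7/3 + 8/3)*√(2 - 6) = 5*√(-4) = 5*(2*I) = 10*I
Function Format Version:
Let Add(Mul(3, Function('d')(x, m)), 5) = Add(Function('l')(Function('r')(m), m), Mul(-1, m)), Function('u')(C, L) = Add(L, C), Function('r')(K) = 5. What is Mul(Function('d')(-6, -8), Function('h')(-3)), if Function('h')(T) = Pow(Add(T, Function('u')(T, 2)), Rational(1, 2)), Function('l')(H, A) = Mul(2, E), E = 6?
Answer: Mul(10, I) ≈ Mul(10.000, I)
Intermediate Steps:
Function('l')(H, A) = 12 (Function('l')(H, A) = Mul(2, 6) = 12)
Function('u')(C, L) = Add(C, L)
Function('d')(x, m) = Add(Rational(7, 3), Mul(Rational(-1, 3), m)) (Function('d')(x, m) = Add(Rational(-5, 3), Mul(Rational(1, 3), Add(12, Mul(-1, m)))) = Add(Rational(-5, 3), Add(4, Mul(Rational(-1, 3), m))) = Add(Rational(7, 3), Mul(Rational(-1, 3), m)))
Function('h')(T) = Pow(Add(2, Mul(2, T)), Rational(1, 2)) (Function('h')(T) = Pow(Add(T, Add(T, 2)), Rational(1, 2)) = Pow(Add(T, Add(2, T)), Rational(1, 2)) = Pow(Add(2, Mul(2, T)), Rational(1, 2)))
Mul(Function('d')(-6, -8), Function('h')(-3)) = Mul(Add(Rational(7, 3), Mul(Rational(-1, 3), -8)), Pow(Add(2, Mul(2, -3)), Rational(1, 2))) = Mul(Add(Rational(7, 3), Rational(8, 3)), Pow(Add(2, -6), Rational(1, 2))) = Mul(5, Pow(-4, Rational(1, 2))) = Mul(5, Mul(2, I)) = Mul(10, I)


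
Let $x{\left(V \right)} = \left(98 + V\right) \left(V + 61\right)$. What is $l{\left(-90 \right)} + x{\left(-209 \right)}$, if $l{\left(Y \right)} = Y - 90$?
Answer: $16248$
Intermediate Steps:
$x{\left(V \right)} = \left(61 + V\right) \left(98 + V\right)$ ($x{\left(V \right)} = \left(98 + V\right) \left(61 + V\right) = \left(61 + V\right) \left(98 + V\right)$)
$l{\left(Y \right)} = -90 + Y$
$l{\left(-90 \right)} + x{\left(-209 \right)} = \left(-90 - 90\right) + \left(5978 + \left(-209\right)^{2} + 159 \left(-209\right)\right) = -180 + \left(5978 + 43681 - 33231\right) = -180 + 16428 = 16248$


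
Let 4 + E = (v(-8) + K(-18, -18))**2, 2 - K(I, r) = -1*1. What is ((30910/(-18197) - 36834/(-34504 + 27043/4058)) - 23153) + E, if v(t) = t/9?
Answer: -4777414808722007134/206339519007873 ≈ -23153.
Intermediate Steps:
K(I, r) = 3 (K(I, r) = 2 - (-1) = 2 - 1*(-1) = 2 + 1 = 3)
v(t) = t/9 (v(t) = t*(1/9) = t/9)
E = 37/81 (E = -4 + ((1/9)*(-8) + 3)**2 = -4 + (-8/9 + 3)**2 = -4 + (19/9)**2 = -4 + 361/81 = 37/81 ≈ 0.45679)
((30910/(-18197) - 36834/(-34504 + 27043/4058)) - 23153) + E = ((30910/(-18197) - 36834/(-34504 + 27043/4058)) - 23153) + 37/81 = ((30910*(-1/18197) - 36834/(-34504 + 27043*(1/4058))) - 23153) + 37/81 = ((-30910/18197 - 36834/(-34504 + 27043/4058)) - 23153) + 37/81 = ((-30910/18197 - 36834/(-139990189/4058)) - 23153) + 37/81 = ((-30910/18197 - 36834*(-4058/139990189)) - 23153) + 37/81 = ((-30910/18197 + 149472372/139990189) - 23153) + 37/81 = (-1607147988706/2547401469233 - 23153) + 37/81 = -58981593365140355/2547401469233 + 37/81 = -4777414808722007134/206339519007873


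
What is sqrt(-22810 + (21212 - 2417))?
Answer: I*sqrt(4015) ≈ 63.364*I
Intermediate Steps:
sqrt(-22810 + (21212 - 2417)) = sqrt(-22810 + 18795) = sqrt(-4015) = I*sqrt(4015)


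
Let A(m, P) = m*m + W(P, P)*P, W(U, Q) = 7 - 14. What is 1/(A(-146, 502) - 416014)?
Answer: -1/398212 ≈ -2.5112e-6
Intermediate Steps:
W(U, Q) = -7
A(m, P) = m² - 7*P (A(m, P) = m*m - 7*P = m² - 7*P)
1/(A(-146, 502) - 416014) = 1/(((-146)² - 7*502) - 416014) = 1/((21316 - 3514) - 416014) = 1/(17802 - 416014) = 1/(-398212) = -1/398212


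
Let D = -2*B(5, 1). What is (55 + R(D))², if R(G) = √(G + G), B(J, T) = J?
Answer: 3005 + 220*I*√5 ≈ 3005.0 + 491.94*I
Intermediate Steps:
D = -10 (D = -2*5 = -10)
R(G) = √2*√G (R(G) = √(2*G) = √2*√G)
(55 + R(D))² = (55 + √2*√(-10))² = (55 + √2*(I*√10))² = (55 + 2*I*√5)²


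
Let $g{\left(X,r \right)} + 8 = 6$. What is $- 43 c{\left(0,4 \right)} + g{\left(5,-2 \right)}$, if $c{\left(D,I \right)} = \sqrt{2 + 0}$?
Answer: $-2 - 43 \sqrt{2} \approx -62.811$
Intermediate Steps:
$g{\left(X,r \right)} = -2$ ($g{\left(X,r \right)} = -8 + 6 = -2$)
$c{\left(D,I \right)} = \sqrt{2}$
$- 43 c{\left(0,4 \right)} + g{\left(5,-2 \right)} = - 43 \sqrt{2} - 2 = -2 - 43 \sqrt{2}$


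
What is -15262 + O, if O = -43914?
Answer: -59176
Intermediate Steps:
-15262 + O = -15262 - 43914 = -59176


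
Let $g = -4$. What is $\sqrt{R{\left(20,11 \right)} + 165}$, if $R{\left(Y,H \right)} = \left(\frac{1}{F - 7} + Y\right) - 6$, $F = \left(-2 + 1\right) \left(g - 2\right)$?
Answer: $\sqrt{178} \approx 13.342$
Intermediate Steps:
$F = 6$ ($F = \left(-2 + 1\right) \left(-4 - 2\right) = \left(-1\right) \left(-6\right) = 6$)
$R{\left(Y,H \right)} = -7 + Y$ ($R{\left(Y,H \right)} = \left(\frac{1}{6 - 7} + Y\right) - 6 = \left(\frac{1}{-1} + Y\right) - 6 = \left(-1 + Y\right) - 6 = -7 + Y$)
$\sqrt{R{\left(20,11 \right)} + 165} = \sqrt{\left(-7 + 20\right) + 165} = \sqrt{13 + 165} = \sqrt{178}$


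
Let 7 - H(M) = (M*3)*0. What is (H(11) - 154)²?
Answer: 21609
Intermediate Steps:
H(M) = 7 (H(M) = 7 - M*3*0 = 7 - 3*M*0 = 7 - 1*0 = 7 + 0 = 7)
(H(11) - 154)² = (7 - 154)² = (-147)² = 21609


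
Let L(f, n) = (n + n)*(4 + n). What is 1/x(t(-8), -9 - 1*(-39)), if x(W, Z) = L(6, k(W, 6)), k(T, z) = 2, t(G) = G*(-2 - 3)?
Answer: 1/24 ≈ 0.041667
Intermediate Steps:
t(G) = -5*G (t(G) = G*(-5) = -5*G)
L(f, n) = 2*n*(4 + n) (L(f, n) = (2*n)*(4 + n) = 2*n*(4 + n))
x(W, Z) = 24 (x(W, Z) = 2*2*(4 + 2) = 2*2*6 = 24)
1/x(t(-8), -9 - 1*(-39)) = 1/24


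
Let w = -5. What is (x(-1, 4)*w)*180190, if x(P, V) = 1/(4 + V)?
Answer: -450475/4 ≈ -1.1262e+5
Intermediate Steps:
(x(-1, 4)*w)*180190 = (-5/(4 + 4))*180190 = (-5/8)*180190 = ((⅛)*(-5))*180190 = -5/8*180190 = -450475/4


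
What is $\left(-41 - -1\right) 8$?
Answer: $-320$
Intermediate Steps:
$\left(-41 - -1\right) 8 = \left(-41 + \left(12 - 11\right)\right) 8 = \left(-41 + 1\right) 8 = \left(-40\right) 8 = -320$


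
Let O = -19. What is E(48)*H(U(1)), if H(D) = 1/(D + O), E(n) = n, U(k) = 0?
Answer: -48/19 ≈ -2.5263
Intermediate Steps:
H(D) = 1/(-19 + D) (H(D) = 1/(D - 19) = 1/(-19 + D))
E(48)*H(U(1)) = 48/(-19 + 0) = 48/(-19) = 48*(-1/19) = -48/19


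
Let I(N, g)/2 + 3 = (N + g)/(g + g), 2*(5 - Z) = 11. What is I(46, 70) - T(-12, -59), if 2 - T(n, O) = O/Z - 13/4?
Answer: 15177/140 ≈ 108.41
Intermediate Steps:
Z = -½ (Z = 5 - ½*11 = 5 - 11/2 = -½ ≈ -0.50000)
T(n, O) = 21/4 + 2*O (T(n, O) = 2 - (O/(-½) - 13/4) = 2 - (O*(-2) - 13*¼) = 2 - (-2*O - 13/4) = 2 - (-13/4 - 2*O) = 2 + (13/4 + 2*O) = 21/4 + 2*O)
I(N, g) = -6 + (N + g)/g (I(N, g) = -6 + 2*((N + g)/(g + g)) = -6 + 2*((N + g)/((2*g))) = -6 + 2*((N + g)*(1/(2*g))) = -6 + 2*((N + g)/(2*g)) = -6 + (N + g)/g)
I(46, 70) - T(-12, -59) = (-5 + 46/70) - (21/4 + 2*(-59)) = (-5 + 46*(1/70)) - (21/4 - 118) = (-5 + 23/35) - 1*(-451/4) = -152/35 + 451/4 = 15177/140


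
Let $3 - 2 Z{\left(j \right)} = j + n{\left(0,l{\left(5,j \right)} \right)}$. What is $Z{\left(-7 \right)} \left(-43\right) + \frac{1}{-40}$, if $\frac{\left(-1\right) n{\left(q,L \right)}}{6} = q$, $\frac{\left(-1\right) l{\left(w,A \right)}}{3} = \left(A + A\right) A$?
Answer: $- \frac{8601}{40} \approx -215.02$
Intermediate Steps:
$l{\left(w,A \right)} = - 6 A^{2}$ ($l{\left(w,A \right)} = - 3 \left(A + A\right) A = - 3 \cdot 2 A A = - 3 \cdot 2 A^{2} = - 6 A^{2}$)
$n{\left(q,L \right)} = - 6 q$
$Z{\left(j \right)} = \frac{3}{2} - \frac{j}{2}$ ($Z{\left(j \right)} = \frac{3}{2} - \frac{j - 0}{2} = \frac{3}{2} - \frac{j + 0}{2} = \frac{3}{2} - \frac{j}{2}$)
$Z{\left(-7 \right)} \left(-43\right) + \frac{1}{-40} = \left(\frac{3}{2} - - \frac{7}{2}\right) \left(-43\right) + \frac{1}{-40} = \left(\frac{3}{2} + \frac{7}{2}\right) \left(-43\right) - \frac{1}{40} = 5 \left(-43\right) - \frac{1}{40} = -215 - \frac{1}{40} = - \frac{8601}{40}$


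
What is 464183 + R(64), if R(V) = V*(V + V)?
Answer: 472375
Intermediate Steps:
R(V) = 2*V² (R(V) = V*(2*V) = 2*V²)
464183 + R(64) = 464183 + 2*64² = 464183 + 2*4096 = 464183 + 8192 = 472375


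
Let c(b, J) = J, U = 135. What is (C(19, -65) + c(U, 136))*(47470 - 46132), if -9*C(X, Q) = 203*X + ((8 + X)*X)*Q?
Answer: 13697552/3 ≈ 4.5658e+6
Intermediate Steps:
C(X, Q) = -203*X/9 - Q*X*(8 + X)/9 (C(X, Q) = -(203*X + ((8 + X)*X)*Q)/9 = -(203*X + (X*(8 + X))*Q)/9 = -(203*X + Q*X*(8 + X))/9 = -203*X/9 - Q*X*(8 + X)/9)
(C(19, -65) + c(U, 136))*(47470 - 46132) = (-⅑*19*(203 + 8*(-65) - 65*19) + 136)*(47470 - 46132) = (-⅑*19*(203 - 520 - 1235) + 136)*1338 = (-⅑*19*(-1552) + 136)*1338 = (29488/9 + 136)*1338 = (30712/9)*1338 = 13697552/3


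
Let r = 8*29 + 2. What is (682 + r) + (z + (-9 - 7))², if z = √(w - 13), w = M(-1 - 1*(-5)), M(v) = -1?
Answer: 1158 - 32*I*√14 ≈ 1158.0 - 119.73*I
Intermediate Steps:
w = -1
z = I*√14 (z = √(-1 - 13) = √(-14) = I*√14 ≈ 3.7417*I)
r = 234 (r = 232 + 2 = 234)
(682 + r) + (z + (-9 - 7))² = (682 + 234) + (I*√14 + (-9 - 7))² = 916 + (I*√14 - 16)² = 916 + (-16 + I*√14)²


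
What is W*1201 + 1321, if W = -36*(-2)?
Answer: 87793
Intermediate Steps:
W = 72
W*1201 + 1321 = 72*1201 + 1321 = 86472 + 1321 = 87793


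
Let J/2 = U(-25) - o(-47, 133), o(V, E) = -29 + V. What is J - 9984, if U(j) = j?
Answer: -9882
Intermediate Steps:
J = 102 (J = 2*(-25 - (-29 - 47)) = 2*(-25 - 1*(-76)) = 2*(-25 + 76) = 2*51 = 102)
J - 9984 = 102 - 9984 = -9882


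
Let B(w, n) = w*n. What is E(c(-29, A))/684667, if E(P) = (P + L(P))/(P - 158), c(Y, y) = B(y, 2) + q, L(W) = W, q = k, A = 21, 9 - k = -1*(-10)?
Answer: -82/80106039 ≈ -1.0236e-6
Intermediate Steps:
k = -1 (k = 9 - (-1)*(-10) = 9 - 1*10 = 9 - 10 = -1)
q = -1
B(w, n) = n*w
c(Y, y) = -1 + 2*y (c(Y, y) = 2*y - 1 = -1 + 2*y)
E(P) = 2*P/(-158 + P) (E(P) = (P + P)/(P - 158) = (2*P)/(-158 + P) = 2*P/(-158 + P))
E(c(-29, A))/684667 = (2*(-1 + 2*21)/(-158 + (-1 + 2*21)))/684667 = (2*(-1 + 42)/(-158 + (-1 + 42)))*(1/684667) = (2*41/(-158 + 41))*(1/684667) = (2*41/(-117))*(1/684667) = (2*41*(-1/117))*(1/684667) = -82/117*1/684667 = -82/80106039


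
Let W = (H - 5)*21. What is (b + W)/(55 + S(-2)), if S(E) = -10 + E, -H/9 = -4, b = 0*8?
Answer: 651/43 ≈ 15.140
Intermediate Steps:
b = 0
H = 36 (H = -9*(-4) = 36)
W = 651 (W = (36 - 5)*21 = 31*21 = 651)
(b + W)/(55 + S(-2)) = (0 + 651)/(55 + (-10 - 2)) = 651/(55 - 12) = 651/43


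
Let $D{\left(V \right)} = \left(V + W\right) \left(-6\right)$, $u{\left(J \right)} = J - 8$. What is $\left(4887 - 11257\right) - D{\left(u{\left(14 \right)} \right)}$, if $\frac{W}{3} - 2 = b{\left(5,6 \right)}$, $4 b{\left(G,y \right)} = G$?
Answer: $- \frac{12551}{2} \approx -6275.5$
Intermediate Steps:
$b{\left(G,y \right)} = \frac{G}{4}$
$W = \frac{39}{4}$ ($W = 6 + 3 \cdot \frac{1}{4} \cdot 5 = 6 + 3 \cdot \frac{5}{4} = 6 + \frac{15}{4} = \frac{39}{4} \approx 9.75$)
$u{\left(J \right)} = -8 + J$
$D{\left(V \right)} = - \frac{117}{2} - 6 V$ ($D{\left(V \right)} = \left(V + \frac{39}{4}\right) \left(-6\right) = \left(\frac{39}{4} + V\right) \left(-6\right) = - \frac{117}{2} - 6 V$)
$\left(4887 - 11257\right) - D{\left(u{\left(14 \right)} \right)} = \left(4887 - 11257\right) - \left(- \frac{117}{2} - 6 \left(-8 + 14\right)\right) = \left(4887 - 11257\right) - \left(- \frac{117}{2} - 36\right) = -6370 - \left(- \frac{117}{2} - 36\right) = -6370 - - \frac{189}{2} = -6370 + \frac{189}{2} = - \frac{12551}{2}$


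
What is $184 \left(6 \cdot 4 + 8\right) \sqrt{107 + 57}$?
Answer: $11776 \sqrt{41} \approx 75403.0$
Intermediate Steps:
$184 \left(6 \cdot 4 + 8\right) \sqrt{107 + 57} = 184 \left(24 + 8\right) \sqrt{164} = 184 \cdot 32 \cdot 2 \sqrt{41} = 5888 \cdot 2 \sqrt{41} = 11776 \sqrt{41}$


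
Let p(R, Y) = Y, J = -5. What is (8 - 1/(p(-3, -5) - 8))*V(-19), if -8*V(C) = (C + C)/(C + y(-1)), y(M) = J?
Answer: -665/416 ≈ -1.5986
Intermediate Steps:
y(M) = -5
V(C) = -C/(4*(-5 + C)) (V(C) = -(C + C)/(8*(C - 5)) = -2*C/(8*(-5 + C)) = -C/(4*(-5 + C)))
(8 - 1/(p(-3, -5) - 8))*V(-19) = (8 - 1/(-5 - 8))*(-1*(-19)/(-20 + 4*(-19))) = (8 - 1/(-13))*(-1*(-19)/(-20 - 76)) = (8 - 1*(-1/13))*(-1*(-19)/(-96)) = (8 + 1/13)*(-1*(-19)*(-1/96)) = (105/13)*(-19/96) = -665/416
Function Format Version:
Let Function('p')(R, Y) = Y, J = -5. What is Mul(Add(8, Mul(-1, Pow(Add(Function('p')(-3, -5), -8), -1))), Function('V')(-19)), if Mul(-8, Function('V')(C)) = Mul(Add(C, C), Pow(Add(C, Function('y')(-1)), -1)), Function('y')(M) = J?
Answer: Rational(-665, 416) ≈ -1.5986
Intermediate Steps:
Function('y')(M) = -5
Function('V')(C) = Mul(Rational(-1, 4), C, Pow(Add(-5, C), -1)) (Function('V')(C) = Mul(Rational(-1, 8), Mul(Add(C, C), Pow(Add(C, -5), -1))) = Mul(Rational(-1, 8), Mul(Mul(2, C), Pow(Add(-5, C), -1))) = Mul(Rational(-1, 8), Mul(2, C, Pow(Add(-5, C), -1))) = Mul(Rational(-1, 4), C, Pow(Add(-5, C), -1)))
Mul(Add(8, Mul(-1, Pow(Add(Function('p')(-3, -5), -8), -1))), Function('V')(-19)) = Mul(Add(8, Mul(-1, Pow(Add(-5, -8), -1))), Mul(-1, -19, Pow(Add(-20, Mul(4, -19)), -1))) = Mul(Add(8, Mul(-1, Pow(-13, -1))), Mul(-1, -19, Pow(Add(-20, -76), -1))) = Mul(Add(8, Mul(-1, Rational(-1, 13))), Mul(-1, -19, Pow(-96, -1))) = Mul(Add(8, Rational(1, 13)), Mul(-1, -19, Rational(-1, 96))) = Mul(Rational(105, 13), Rational(-19, 96)) = Rational(-665, 416)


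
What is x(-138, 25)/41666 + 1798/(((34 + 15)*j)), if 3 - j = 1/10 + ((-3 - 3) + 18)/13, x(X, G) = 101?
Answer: 9740282733/524699938 ≈ 18.564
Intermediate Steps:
j = 257/130 (j = 3 - (1/10 + ((-3 - 3) + 18)/13) = 3 - (1*(⅒) + (-6 + 18)*(1/13)) = 3 - (⅒ + 12*(1/13)) = 3 - (⅒ + 12/13) = 3 - 1*133/130 = 3 - 133/130 = 257/130 ≈ 1.9769)
x(-138, 25)/41666 + 1798/(((34 + 15)*j)) = 101/41666 + 1798/(((34 + 15)*(257/130))) = 101*(1/41666) + 1798/((49*(257/130))) = 101/41666 + 1798/(12593/130) = 101/41666 + 1798*(130/12593) = 101/41666 + 233740/12593 = 9740282733/524699938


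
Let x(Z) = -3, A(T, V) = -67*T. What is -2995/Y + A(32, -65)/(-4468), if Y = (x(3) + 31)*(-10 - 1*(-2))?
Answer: 3465479/250208 ≈ 13.850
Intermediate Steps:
Y = -224 (Y = (-3 + 31)*(-10 - 1*(-2)) = 28*(-10 + 2) = 28*(-8) = -224)
-2995/Y + A(32, -65)/(-4468) = -2995/(-224) - 67*32/(-4468) = -2995*(-1/224) - 2144*(-1/4468) = 2995/224 + 536/1117 = 3465479/250208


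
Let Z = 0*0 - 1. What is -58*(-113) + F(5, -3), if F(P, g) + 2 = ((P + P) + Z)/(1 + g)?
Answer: 13095/2 ≈ 6547.5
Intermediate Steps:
Z = -1 (Z = 0 - 1 = -1)
F(P, g) = -2 + (-1 + 2*P)/(1 + g) (F(P, g) = -2 + ((P + P) - 1)/(1 + g) = -2 + (2*P - 1)/(1 + g) = -2 + (-1 + 2*P)/(1 + g))
-58*(-113) + F(5, -3) = -58*(-113) + (-3 - 2*(-3) + 2*5)/(1 - 3) = 6554 + (-3 + 6 + 10)/(-2) = 6554 - ½*13 = 6554 - 13/2 = 13095/2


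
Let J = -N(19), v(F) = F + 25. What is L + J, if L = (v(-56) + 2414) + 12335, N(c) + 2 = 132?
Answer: 14588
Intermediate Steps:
v(F) = 25 + F
N(c) = 130 (N(c) = -2 + 132 = 130)
J = -130 (J = -1*130 = -130)
L = 14718 (L = ((25 - 56) + 2414) + 12335 = (-31 + 2414) + 12335 = 2383 + 12335 = 14718)
L + J = 14718 - 130 = 14588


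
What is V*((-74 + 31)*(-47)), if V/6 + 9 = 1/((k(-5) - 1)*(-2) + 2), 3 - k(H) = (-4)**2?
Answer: -543649/5 ≈ -1.0873e+5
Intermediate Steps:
k(H) = -13 (k(H) = 3 - 1*(-4)**2 = 3 - 1*16 = 3 - 16 = -13)
V = -269/5 (V = -54 + 6/((-13 - 1)*(-2) + 2) = -54 + 6/(-14*(-2) + 2) = -54 + 6/(28 + 2) = -54 + 6/30 = -54 + 6*(1/30) = -54 + 1/5 = -269/5 ≈ -53.800)
V*((-74 + 31)*(-47)) = -269*(-74 + 31)*(-47)/5 = -(-11567)*(-47)/5 = -269/5*2021 = -543649/5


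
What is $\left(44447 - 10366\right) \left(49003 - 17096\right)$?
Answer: $1087422467$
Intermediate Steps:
$\left(44447 - 10366\right) \left(49003 - 17096\right) = 34081 \cdot 31907 = 1087422467$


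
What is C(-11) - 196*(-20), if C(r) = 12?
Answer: 3932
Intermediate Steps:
C(-11) - 196*(-20) = 12 - 196*(-20) = 12 - 98*(-40) = 12 + 3920 = 3932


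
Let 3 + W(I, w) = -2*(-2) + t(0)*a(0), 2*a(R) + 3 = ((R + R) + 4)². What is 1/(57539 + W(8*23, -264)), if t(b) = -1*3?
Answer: 2/115041 ≈ 1.7385e-5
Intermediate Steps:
t(b) = -3
a(R) = -3/2 + (4 + 2*R)²/2 (a(R) = -3/2 + ((R + R) + 4)²/2 = -3/2 + (2*R + 4)²/2 = -3/2 + (4 + 2*R)²/2)
W(I, w) = -37/2 (W(I, w) = -3 + (-2*(-2) - 3*(-3/2 + 2*(2 + 0)²)) = -3 + (4 - 3*(-3/2 + 2*2²)) = -3 + (4 - 3*(-3/2 + 2*4)) = -3 + (4 - 3*(-3/2 + 8)) = -3 + (4 - 3*13/2) = -3 + (4 - 39/2) = -3 - 31/2 = -37/2)
1/(57539 + W(8*23, -264)) = 1/(57539 - 37/2) = 1/(115041/2) = 2/115041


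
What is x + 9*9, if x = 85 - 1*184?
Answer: -18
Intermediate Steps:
x = -99 (x = 85 - 184 = -99)
x + 9*9 = -99 + 9*9 = -99 + 81 = -18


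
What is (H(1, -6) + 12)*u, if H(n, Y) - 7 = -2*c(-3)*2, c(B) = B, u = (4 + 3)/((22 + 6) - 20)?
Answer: 217/8 ≈ 27.125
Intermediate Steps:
u = 7/8 (u = 7/(28 - 20) = 7/8 ≈ 0.87500)
H(n, Y) = 19 (H(n, Y) = 7 - 2*(-3)*2 = 7 + 6*2 = 7 + 12 = 19)
(H(1, -6) + 12)*u = (19 + 12)*(7/8) = 31*(7/8) = 217/8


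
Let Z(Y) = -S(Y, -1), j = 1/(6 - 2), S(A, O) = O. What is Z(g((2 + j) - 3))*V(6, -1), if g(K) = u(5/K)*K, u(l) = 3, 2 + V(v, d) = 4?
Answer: 2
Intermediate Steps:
V(v, d) = 2 (V(v, d) = -2 + 4 = 2)
j = 1/4 ≈ 0.25000
g(K) = 3*K
Z(Y) = 1 (Z(Y) = -1*(-1) = 1)
Z(g((2 + j) - 3))*V(6, -1) = 1*2 = 2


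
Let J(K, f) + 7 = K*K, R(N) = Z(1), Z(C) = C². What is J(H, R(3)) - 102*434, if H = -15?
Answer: -44050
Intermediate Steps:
R(N) = 1 (R(N) = 1² = 1)
J(K, f) = -7 + K² (J(K, f) = -7 + K*K = -7 + K²)
J(H, R(3)) - 102*434 = (-7 + (-15)²) - 102*434 = (-7 + 225) - 44268 = 218 - 44268 = -44050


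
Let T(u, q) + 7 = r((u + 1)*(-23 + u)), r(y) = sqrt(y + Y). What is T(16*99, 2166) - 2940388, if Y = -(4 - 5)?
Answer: -2940395 + sqrt(2474186) ≈ -2.9388e+6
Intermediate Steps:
Y = 1 (Y = -1*(-1) = 1)
r(y) = sqrt(1 + y) (r(y) = sqrt(y + 1) = sqrt(1 + y))
T(u, q) = -7 + sqrt(1 + (1 + u)*(-23 + u)) (T(u, q) = -7 + sqrt(1 + (u + 1)*(-23 + u)) = -7 + sqrt(1 + (1 + u)*(-23 + u)))
T(16*99, 2166) - 2940388 = (-7 + sqrt(-22 + (16*99)**2 - 352*99)) - 2940388 = (-7 + sqrt(-22 + 1584**2 - 22*1584)) - 2940388 = (-7 + sqrt(-22 + 2509056 - 34848)) - 2940388 = (-7 + sqrt(2474186)) - 2940388 = -2940395 + sqrt(2474186)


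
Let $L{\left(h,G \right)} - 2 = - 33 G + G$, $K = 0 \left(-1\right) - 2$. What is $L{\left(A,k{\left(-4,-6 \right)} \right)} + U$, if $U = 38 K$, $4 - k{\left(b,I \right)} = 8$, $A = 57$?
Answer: $54$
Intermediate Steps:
$K = -2$ ($K = 0 - 2 = -2$)
$k{\left(b,I \right)} = -4$ ($k{\left(b,I \right)} = 4 - 8 = -4$)
$L{\left(h,G \right)} = 2 - 32 G$ ($L{\left(h,G \right)} = 2 + \left(- 33 G + G\right) = 2 - 32 G$)
$U = -76$ ($U = 38 \left(-2\right) = -76$)
$L{\left(A,k{\left(-4,-6 \right)} \right)} + U = \left(2 - -128\right) - 76 = \left(2 + 128\right) - 76 = 130 - 76 = 54$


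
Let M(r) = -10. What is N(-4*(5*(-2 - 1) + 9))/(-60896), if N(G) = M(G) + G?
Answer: -7/30448 ≈ -0.00022990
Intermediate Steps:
N(G) = -10 + G
N(-4*(5*(-2 - 1) + 9))/(-60896) = (-10 - 4*(5*(-2 - 1) + 9))/(-60896) = (-10 - 4*(5*(-3) + 9))*(-1/60896) = (-10 - 4*(-15 + 9))*(-1/60896) = (-10 - 4*(-6))*(-1/60896) = (-10 + 24)*(-1/60896) = 14*(-1/60896) = -7/30448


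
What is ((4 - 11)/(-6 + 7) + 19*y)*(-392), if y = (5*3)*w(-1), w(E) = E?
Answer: 114464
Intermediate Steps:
y = -15 (y = (5*3)*(-1) = 15*(-1) = -15)
((4 - 11)/(-6 + 7) + 19*y)*(-392) = ((4 - 11)/(-6 + 7) + 19*(-15))*(-392) = (-7/1 - 285)*(-392) = (-7*1 - 285)*(-392) = (-7 - 285)*(-392) = -292*(-392) = 114464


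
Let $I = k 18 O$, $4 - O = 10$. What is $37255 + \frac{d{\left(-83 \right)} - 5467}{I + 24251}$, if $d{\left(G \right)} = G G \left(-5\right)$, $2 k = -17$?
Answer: $\frac{937631183}{25169} \approx 37253.0$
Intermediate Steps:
$k = - \frac{17}{2}$ ($k = \frac{1}{2} \left(-17\right) = - \frac{17}{2} \approx -8.5$)
$O = -6$ ($O = 4 - 10 = -6$)
$I = 918$ ($I = \left(- \frac{17}{2}\right) 18 \left(-6\right) = \left(-153\right) \left(-6\right) = 918$)
$d{\left(G \right)} = - 5 G^{2}$ ($d{\left(G \right)} = G^{2} \left(-5\right) = - 5 G^{2}$)
$37255 + \frac{d{\left(-83 \right)} - 5467}{I + 24251} = 37255 + \frac{- 5 \left(-83\right)^{2} - 5467}{918 + 24251} = 37255 + \frac{\left(-5\right) 6889 - 5467}{25169} = 37255 + \left(-34445 - 5467\right) \frac{1}{25169} = 37255 - \frac{39912}{25169} = \frac{937631183}{25169}$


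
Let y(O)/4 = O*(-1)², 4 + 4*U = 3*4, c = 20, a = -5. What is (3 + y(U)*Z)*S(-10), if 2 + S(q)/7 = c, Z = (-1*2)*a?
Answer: 10458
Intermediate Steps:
U = 2 (U = -1 + (3*4)/4 = -1 + (¼)*12 = -1 + 3 = 2)
Z = 10 (Z = -1*2*(-5) = -2*(-5) = 10)
S(q) = 126 (S(q) = -14 + 7*20 = -14 + 140 = 126)
y(O) = 4*O (y(O) = 4*(O*(-1)²) = 4*(O*1) = 4*O)
(3 + y(U)*Z)*S(-10) = (3 + (4*2)*10)*126 = (3 + 8*10)*126 = (3 + 80)*126 = 83*126 = 10458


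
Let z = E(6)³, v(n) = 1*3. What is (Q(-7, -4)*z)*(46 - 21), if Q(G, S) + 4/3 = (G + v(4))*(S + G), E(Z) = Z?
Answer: 230400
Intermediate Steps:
v(n) = 3
z = 216 (z = 6³ = 216)
Q(G, S) = -4/3 + (3 + G)*(G + S) (Q(G, S) = -4/3 + (G + 3)*(S + G) = -4/3 + (3 + G)*(G + S))
(Q(-7, -4)*z)*(46 - 21) = ((-4/3 + (-7)² + 3*(-7) + 3*(-4) - 7*(-4))*216)*(46 - 21) = ((-4/3 + 49 - 21 - 12 + 28)*216)*25 = ((128/3)*216)*25 = 9216*25 = 230400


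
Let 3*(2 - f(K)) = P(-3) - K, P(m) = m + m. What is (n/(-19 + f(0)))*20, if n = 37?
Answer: -148/3 ≈ -49.333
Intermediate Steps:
P(m) = 2*m
f(K) = 4 + K/3 (f(K) = 2 - (2*(-3) - K)/3 = 2 - (-6 - K)/3 = 2 + (2 + K/3) = 4 + K/3)
(n/(-19 + f(0)))*20 = (37/(-19 + (4 + (1/3)*0)))*20 = (37/(-19 + (4 + 0)))*20 = (37/(-19 + 4))*20 = (37/(-15))*20 = -1/15*37*20 = -37/15*20 = -148/3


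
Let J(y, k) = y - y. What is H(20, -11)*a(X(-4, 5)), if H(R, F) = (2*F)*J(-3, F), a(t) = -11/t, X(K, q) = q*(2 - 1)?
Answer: 0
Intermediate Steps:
X(K, q) = q (X(K, q) = q*1 = q)
J(y, k) = 0
H(R, F) = 0 (H(R, F) = (2*F)*0 = 0)
H(20, -11)*a(X(-4, 5)) = 0*(-11/5) = 0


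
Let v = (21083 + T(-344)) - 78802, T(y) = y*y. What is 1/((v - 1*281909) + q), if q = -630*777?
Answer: -1/710802 ≈ -1.4069e-6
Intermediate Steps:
T(y) = y**2
q = -489510
v = 60617 (v = (21083 + (-344)**2) - 78802 = (21083 + 118336) - 78802 = 139419 - 78802 = 60617)
1/((v - 1*281909) + q) = 1/((60617 - 1*281909) - 489510) = 1/((60617 - 281909) - 489510) = 1/(-221292 - 489510) = 1/(-710802) = -1/710802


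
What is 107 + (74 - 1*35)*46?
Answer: 1901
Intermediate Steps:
107 + (74 - 1*35)*46 = 107 + (74 - 35)*46 = 107 + 39*46 = 107 + 1794 = 1901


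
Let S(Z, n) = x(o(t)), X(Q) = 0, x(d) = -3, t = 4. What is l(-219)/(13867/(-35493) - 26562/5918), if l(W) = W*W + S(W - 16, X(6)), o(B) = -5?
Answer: -2518365388473/256207493 ≈ -9829.4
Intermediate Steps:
S(Z, n) = -3
l(W) = -3 + W**2 (l(W) = W*W - 3 = W**2 - 3 = -3 + W**2)
l(-219)/(13867/(-35493) - 26562/5918) = (-3 + (-219)**2)/(13867/(-35493) - 26562/5918) = (-3 + 47961)/(13867*(-1/35493) - 26562*1/5918) = 47958/(-13867/35493 - 13281/2959) = 47958/(-512414986/105023787) = 47958*(-105023787/512414986) = -2518365388473/256207493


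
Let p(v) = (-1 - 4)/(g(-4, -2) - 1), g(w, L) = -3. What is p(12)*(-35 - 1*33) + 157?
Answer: 72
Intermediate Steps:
p(v) = 5/4 (p(v) = (-1 - 4)/(-3 - 1) = -5/(-4) = -5*(-1/4) = 5/4)
p(12)*(-35 - 1*33) + 157 = 5*(-35 - 1*33)/4 + 157 = 5*(-35 - 33)/4 + 157 = (5/4)*(-68) + 157 = -85 + 157 = 72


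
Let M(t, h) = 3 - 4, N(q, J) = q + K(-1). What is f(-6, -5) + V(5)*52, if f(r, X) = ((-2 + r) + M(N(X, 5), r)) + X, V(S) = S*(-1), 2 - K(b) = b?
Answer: -274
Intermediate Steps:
K(b) = 2 - b
V(S) = -S
N(q, J) = 3 + q (N(q, J) = q + (2 - 1*(-1)) = q + (2 + 1) = q + 3 = 3 + q)
M(t, h) = -1
f(r, X) = -3 + X + r (f(r, X) = ((-2 + r) - 1) + X = (-3 + r) + X = -3 + X + r)
f(-6, -5) + V(5)*52 = (-3 - 5 - 6) - 1*5*52 = -14 - 5*52 = -14 - 260 = -274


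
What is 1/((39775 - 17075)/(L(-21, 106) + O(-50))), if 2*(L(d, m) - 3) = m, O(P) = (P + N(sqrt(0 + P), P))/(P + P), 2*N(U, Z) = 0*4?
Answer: 113/45400 ≈ 0.0024890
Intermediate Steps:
N(U, Z) = 0 (N(U, Z) = (0*4)/2 = (1/2)*0 = 0)
O(P) = 1/2 (O(P) = (P + 0)/(P + P) = P/((2*P)) = P*(1/(2*P)) = 1/2)
L(d, m) = 3 + m/2
1/((39775 - 17075)/(L(-21, 106) + O(-50))) = 1/((39775 - 17075)/((3 + (1/2)*106) + 1/2)) = 1/(22700/((3 + 53) + 1/2)) = 1/(22700/(56 + 1/2)) = 1/(22700/(113/2)) = 1/(22700*(2/113)) = 1/(45400/113) = 113/45400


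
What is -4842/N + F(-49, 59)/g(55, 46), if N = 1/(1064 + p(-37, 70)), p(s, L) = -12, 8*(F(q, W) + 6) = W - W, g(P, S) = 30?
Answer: -25468921/5 ≈ -5.0938e+6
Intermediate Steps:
F(q, W) = -6 (F(q, W) = -6 + (W - W)/8 = -6 + (⅛)*0 = -6 + 0 = -6)
N = 1/1052 (N = 1/(1064 - 12) = 1/1052 ≈ 0.00095057)
-4842/N + F(-49, 59)/g(55, 46) = -4842/1/1052 - 6/30 = -4842*1052 - 6*1/30 = -5093784 - ⅕ = -25468921/5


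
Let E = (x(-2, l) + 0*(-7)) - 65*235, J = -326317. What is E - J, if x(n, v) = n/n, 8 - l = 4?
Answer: 311043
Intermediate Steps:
l = 4 (l = 8 - 1*4 = 8 - 4 = 4)
x(n, v) = 1
E = -15274 (E = (1 + 0*(-7)) - 65*235 = (1 + 0) - 15275 = 1 - 15275 = -15274)
E - J = -15274 - 1*(-326317) = -15274 + 326317 = 311043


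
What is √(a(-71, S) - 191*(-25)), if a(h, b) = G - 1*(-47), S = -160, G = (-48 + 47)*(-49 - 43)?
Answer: 3*√546 ≈ 70.100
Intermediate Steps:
G = 92 (G = -1*(-92) = 92)
a(h, b) = 139 (a(h, b) = 92 - 1*(-47) = 92 + 47 = 139)
√(a(-71, S) - 191*(-25)) = √(139 - 191*(-25)) = √(139 + 4775) = √4914 = 3*√546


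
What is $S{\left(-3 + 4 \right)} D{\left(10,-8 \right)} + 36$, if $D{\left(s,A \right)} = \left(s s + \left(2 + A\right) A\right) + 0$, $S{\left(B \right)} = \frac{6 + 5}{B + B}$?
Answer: $850$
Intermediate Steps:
$S{\left(B \right)} = \frac{11}{2 B}$ ($S{\left(B \right)} = \frac{1}{2 B} 11 = \frac{11}{2 B}$)
$D{\left(s,A \right)} = s^{2} + A \left(2 + A\right)$ ($D{\left(s,A \right)} = \left(s^{2} + A \left(2 + A\right)\right) + 0 = s^{2} + A \left(2 + A\right)$)
$S{\left(-3 + 4 \right)} D{\left(10,-8 \right)} + 36 = \frac{11}{2 \left(-3 + 4\right)} \left(\left(-8\right)^{2} + 10^{2} + 2 \left(-8\right)\right) + 36 = \frac{11}{2 \cdot 1} \left(64 + 100 - 16\right) + 36 = \frac{11}{2} \cdot 1 \cdot 148 + 36 = \frac{11}{2} \cdot 148 + 36 = 814 + 36 = 850$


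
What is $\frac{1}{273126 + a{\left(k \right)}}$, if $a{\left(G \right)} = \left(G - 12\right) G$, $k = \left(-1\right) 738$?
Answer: $\frac{1}{826626} \approx 1.2097 \cdot 10^{-6}$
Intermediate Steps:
$k = -738$
$a{\left(G \right)} = G \left(-12 + G\right)$ ($a{\left(G \right)} = \left(-12 + G\right) G = G \left(-12 + G\right)$)
$\frac{1}{273126 + a{\left(k \right)}} = \frac{1}{273126 - 738 \left(-12 - 738\right)} = \frac{1}{273126 - -553500} = \frac{1}{273126 + 553500} = \frac{1}{826626}$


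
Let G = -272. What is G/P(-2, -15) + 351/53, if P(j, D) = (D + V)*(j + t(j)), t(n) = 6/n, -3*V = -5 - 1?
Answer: 8399/3445 ≈ 2.4380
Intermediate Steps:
V = 2 (V = -(-5 - 1)/3 = -⅓*(-6) = 2)
P(j, D) = (2 + D)*(j + 6/j) (P(j, D) = (D + 2)*(j + 6/j) = (2 + D)*(j + 6/j))
G/P(-2, -15) + 351/53 = -272*(-2/(12 + 6*(-15) + (-2)²*(2 - 15))) + 351/53 = -272*(-2/(12 - 90 + 4*(-13))) + 351*(1/53) = -272*(-2/(12 - 90 - 52)) + 351/53 = -272/((-½*(-130))) + 351/53 = -272/65 + 351/53 = 8399/3445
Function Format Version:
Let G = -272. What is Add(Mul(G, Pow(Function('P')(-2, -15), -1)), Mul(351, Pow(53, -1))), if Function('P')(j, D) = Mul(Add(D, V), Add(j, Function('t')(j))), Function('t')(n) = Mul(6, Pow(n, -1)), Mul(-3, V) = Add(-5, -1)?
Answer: Rational(8399, 3445) ≈ 2.4380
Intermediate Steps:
V = 2 (V = Mul(Rational(-1, 3), Add(-5, -1)) = Mul(Rational(-1, 3), -6) = 2)
Function('P')(j, D) = Mul(Add(2, D), Add(j, Mul(6, Pow(j, -1)))) (Function('P')(j, D) = Mul(Add(D, 2), Add(j, Mul(6, Pow(j, -1)))) = Mul(Add(2, D), Add(j, Mul(6, Pow(j, -1)))))
Add(Mul(G, Pow(Function('P')(-2, -15), -1)), Mul(351, Pow(53, -1))) = Add(Mul(-272, Pow(Mul(Pow(-2, -1), Add(12, Mul(6, -15), Mul(Pow(-2, 2), Add(2, -15)))), -1)), Mul(351, Pow(53, -1))) = Add(Mul(-272, Pow(Mul(Rational(-1, 2), Add(12, -90, Mul(4, -13))), -1)), Mul(351, Rational(1, 53))) = Add(Mul(-272, Pow(Mul(Rational(-1, 2), Add(12, -90, -52)), -1)), Rational(351, 53)) = Add(Mul(-272, Pow(Mul(Rational(-1, 2), -130), -1)), Rational(351, 53)) = Add(Mul(-272, Pow(65, -1)), Rational(351, 53)) = Add(Mul(-272, Rational(1, 65)), Rational(351, 53)) = Add(Rational(-272, 65), Rational(351, 53)) = Rational(8399, 3445)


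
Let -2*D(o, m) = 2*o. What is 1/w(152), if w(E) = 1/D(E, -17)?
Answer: -152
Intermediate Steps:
D(o, m) = -o
w(E) = -1/E (w(E) = 1/(-E) = -1/E)
1/w(152) = 1/(-1/152) = -152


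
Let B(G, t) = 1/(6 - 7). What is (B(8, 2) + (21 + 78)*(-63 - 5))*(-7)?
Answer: 47131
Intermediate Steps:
B(G, t) = -1 (B(G, t) = 1/(-1) = -1)
(B(8, 2) + (21 + 78)*(-63 - 5))*(-7) = (-1 + (21 + 78)*(-63 - 5))*(-7) = (-1 + 99*(-68))*(-7) = (-1 - 6732)*(-7) = -6733*(-7) = 47131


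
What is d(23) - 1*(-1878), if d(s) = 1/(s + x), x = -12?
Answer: 20659/11 ≈ 1878.1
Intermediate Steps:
d(s) = 1/(-12 + s) (d(s) = 1/(s - 12) = 1/(-12 + s))
d(23) - 1*(-1878) = 1/(-12 + 23) - 1*(-1878) = 1/11 + 1878 = 20659/11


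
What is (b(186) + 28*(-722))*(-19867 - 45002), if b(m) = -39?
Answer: 1313921595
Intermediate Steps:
(b(186) + 28*(-722))*(-19867 - 45002) = (-39 + 28*(-722))*(-19867 - 45002) = (-39 - 20216)*(-64869) = -20255*(-64869) = 1313921595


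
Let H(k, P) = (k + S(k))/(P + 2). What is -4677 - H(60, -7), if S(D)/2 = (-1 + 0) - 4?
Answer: -4667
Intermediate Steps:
S(D) = -10 (S(D) = 2*((-1 + 0) - 4) = 2*(-1 - 4) = 2*(-5) = -10)
H(k, P) = (-10 + k)/(2 + P) (H(k, P) = (k - 10)/(P + 2) = (-10 + k)/(2 + P))
-4677 - H(60, -7) = -4677 - (-10 + 60)/(2 - 7) = -4677 - 50/(-5) = -4677 - (-1)*50/5 = -4677 - 1*(-10) = -4677 + 10 = -4667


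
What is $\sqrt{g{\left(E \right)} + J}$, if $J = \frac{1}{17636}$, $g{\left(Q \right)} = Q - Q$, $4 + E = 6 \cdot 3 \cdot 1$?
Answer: $\frac{\sqrt{4409}}{8818} \approx 0.0075301$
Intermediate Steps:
$E = 14$ ($E = -4 + 6 \cdot 3 \cdot 1 = -4 + 18 \cdot 1 = -4 + 18 = 14$)
$g{\left(Q \right)} = 0$
$J = \frac{1}{17636} \approx 5.6702 \cdot 10^{-5}$
$\sqrt{g{\left(E \right)} + J} = \sqrt{0 + \frac{1}{17636}} = \sqrt{\frac{1}{17636}} = \frac{\sqrt{4409}}{8818}$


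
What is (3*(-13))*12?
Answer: -468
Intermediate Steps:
(3*(-13))*12 = -39*12 = -468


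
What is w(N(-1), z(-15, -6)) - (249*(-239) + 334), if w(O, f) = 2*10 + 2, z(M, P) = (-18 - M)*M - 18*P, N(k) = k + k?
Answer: 59199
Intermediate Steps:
N(k) = 2*k
z(M, P) = -18*P + M*(-18 - M) (z(M, P) = M*(-18 - M) - 18*P = -18*P + M*(-18 - M))
w(O, f) = 22 (w(O, f) = 20 + 2 = 22)
w(N(-1), z(-15, -6)) - (249*(-239) + 334) = 22 - (249*(-239) + 334) = 22 - (-59511 + 334) = 22 - 1*(-59177) = 22 + 59177 = 59199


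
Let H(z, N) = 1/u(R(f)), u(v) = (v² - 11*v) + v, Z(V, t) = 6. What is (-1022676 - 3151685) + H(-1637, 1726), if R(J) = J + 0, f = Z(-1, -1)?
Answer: -100184665/24 ≈ -4.1744e+6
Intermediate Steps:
f = 6
R(J) = J
u(v) = v² - 10*v
H(z, N) = -1/24 (H(z, N) = 1/(6*(-10 + 6)) = 1/(6*(-4)) = 1/(-24) = -1/24)
(-1022676 - 3151685) + H(-1637, 1726) = (-1022676 - 3151685) - 1/24 = -4174361 - 1/24 = -100184665/24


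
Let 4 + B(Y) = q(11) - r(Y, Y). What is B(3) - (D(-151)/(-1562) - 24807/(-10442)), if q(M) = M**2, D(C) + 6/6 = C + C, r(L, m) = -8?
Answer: 499222010/4077601 ≈ 122.43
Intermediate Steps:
D(C) = -1 + 2*C (D(C) = -1 + (C + C) = -1 + 2*C)
B(Y) = 125 (B(Y) = -4 + (11**2 - 1*(-8)) = -4 + (121 + 8) = -4 + 129 = 125)
B(3) - (D(-151)/(-1562) - 24807/(-10442)) = 125 - ((-1 + 2*(-151))/(-1562) - 24807/(-10442)) = 125 - ((-1 - 302)*(-1/1562) - 24807*(-1/10442)) = 125 - (-303*(-1/1562) + 24807/10442) = 125 - (303/1562 + 24807/10442) = 125 - 1*10478115/4077601 = 125 - 10478115/4077601 = 499222010/4077601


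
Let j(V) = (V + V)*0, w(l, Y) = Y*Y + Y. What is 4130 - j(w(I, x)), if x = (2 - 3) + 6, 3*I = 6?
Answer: 4130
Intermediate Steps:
I = 2 (I = (1/3)*6 = 2)
x = 5 (x = -1 + 6 = 5)
w(l, Y) = Y + Y**2 (w(l, Y) = Y**2 + Y = Y + Y**2)
j(V) = 0 (j(V) = (2*V)*0 = 0)
4130 - j(w(I, x)) = 4130 - 1*0 = 4130 + 0 = 4130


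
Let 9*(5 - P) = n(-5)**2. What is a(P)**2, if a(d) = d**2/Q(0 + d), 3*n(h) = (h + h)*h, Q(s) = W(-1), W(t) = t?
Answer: 19263540450625/43046721 ≈ 4.4750e+5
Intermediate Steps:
Q(s) = -1
n(h) = 2*h**2/3 (n(h) = ((h + h)*h)/3 = ((2*h)*h)/3 = (2*h**2)/3 = 2*h**2/3)
P = -2095/81 (P = 5 - ((2/3)*(-5)**2)**2/9 = 5 - ((2/3)*25)**2/9 = 5 - (50/3)**2/9 = 5 - 1/9*2500/9 = 5 - 2500/81 = -2095/81 ≈ -25.864)
a(d) = -d**2 (a(d) = d**2/(-1) = d**2*(-1) = -d**2)
a(P)**2 = (-(-2095/81)**2)**2 = (-1*4389025/6561)**2 = (-4389025/6561)**2 = 19263540450625/43046721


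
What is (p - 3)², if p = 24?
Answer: 441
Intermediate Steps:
(p - 3)² = (24 - 3)² = 21² = 441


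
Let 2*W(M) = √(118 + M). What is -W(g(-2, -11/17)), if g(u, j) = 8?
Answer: -3*√14/2 ≈ -5.6125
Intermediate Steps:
W(M) = √(118 + M)/2
-W(g(-2, -11/17)) = -√(118 + 8)/2 = -√126/2 = -3*√14/2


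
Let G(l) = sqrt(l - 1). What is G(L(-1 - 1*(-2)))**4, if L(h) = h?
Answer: 0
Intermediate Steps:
G(l) = sqrt(-1 + l)
G(L(-1 - 1*(-2)))**4 = (sqrt(-1 + (-1 - 1*(-2))))**4 = (sqrt(-1 + (-1 + 2)))**4 = (sqrt(-1 + 1))**4 = (sqrt(0))**4 = 0**4 = 0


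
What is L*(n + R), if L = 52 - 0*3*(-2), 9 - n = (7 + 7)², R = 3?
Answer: -9568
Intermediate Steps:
n = -187 (n = 9 - (7 + 7)² = 9 - 1*14² = 9 - 1*196 = 9 - 196 = -187)
L = 52 (L = 52 - 0*(-2) = 52 - 1*0 = 52 + 0 = 52)
L*(n + R) = 52*(-187 + 3) = 52*(-184) = -9568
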